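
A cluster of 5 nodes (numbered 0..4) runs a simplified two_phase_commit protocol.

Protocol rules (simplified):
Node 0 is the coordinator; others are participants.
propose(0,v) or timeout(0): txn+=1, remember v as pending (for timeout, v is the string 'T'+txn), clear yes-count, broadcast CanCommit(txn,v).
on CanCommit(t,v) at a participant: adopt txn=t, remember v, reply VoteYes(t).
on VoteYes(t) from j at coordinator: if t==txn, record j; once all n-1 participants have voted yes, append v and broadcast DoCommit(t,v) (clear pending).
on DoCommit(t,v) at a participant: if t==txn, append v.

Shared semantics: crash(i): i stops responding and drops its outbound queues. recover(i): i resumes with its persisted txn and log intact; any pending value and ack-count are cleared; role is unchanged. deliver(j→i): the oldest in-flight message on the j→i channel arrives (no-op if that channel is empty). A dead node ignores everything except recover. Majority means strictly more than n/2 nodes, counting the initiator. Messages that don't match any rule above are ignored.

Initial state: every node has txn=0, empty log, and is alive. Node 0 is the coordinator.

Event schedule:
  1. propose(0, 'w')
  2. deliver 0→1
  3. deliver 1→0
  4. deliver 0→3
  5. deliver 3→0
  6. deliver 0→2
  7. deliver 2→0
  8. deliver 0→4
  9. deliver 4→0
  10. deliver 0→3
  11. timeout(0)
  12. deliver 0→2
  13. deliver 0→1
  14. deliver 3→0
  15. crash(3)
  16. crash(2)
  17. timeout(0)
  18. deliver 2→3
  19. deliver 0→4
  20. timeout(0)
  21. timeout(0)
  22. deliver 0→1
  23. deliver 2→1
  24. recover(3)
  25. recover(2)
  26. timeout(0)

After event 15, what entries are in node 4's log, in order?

empty

after 1 — propose(0,'w'): n0:coor/t1/[-]
after 2 — deliver 0→1: n1:part/t1/[-]
after 3 — deliver 1→0: ·
after 4 — deliver 0→3: n3:part/t1/[-]
after 5 — deliver 3→0: ·
after 6 — deliver 0→2: n2:part/t1/[-]
after 7 — deliver 2→0: ·
after 8 — deliver 0→4: n4:part/t1/[-]
after 9 — deliver 4→0: n0:coor/t1/[w]
after 10 — deliver 0→3: n3:part/t1/[w]
after 11 — timeout(0): n0:coor/t2/[w]
after 12 — deliver 0→2: n2:part/t1/[w]
after 13 — deliver 0→1: n1:part/t1/[w]
after 14 — deliver 3→0: ·
after 15 — crash(3): n3:✗part/t1/[w]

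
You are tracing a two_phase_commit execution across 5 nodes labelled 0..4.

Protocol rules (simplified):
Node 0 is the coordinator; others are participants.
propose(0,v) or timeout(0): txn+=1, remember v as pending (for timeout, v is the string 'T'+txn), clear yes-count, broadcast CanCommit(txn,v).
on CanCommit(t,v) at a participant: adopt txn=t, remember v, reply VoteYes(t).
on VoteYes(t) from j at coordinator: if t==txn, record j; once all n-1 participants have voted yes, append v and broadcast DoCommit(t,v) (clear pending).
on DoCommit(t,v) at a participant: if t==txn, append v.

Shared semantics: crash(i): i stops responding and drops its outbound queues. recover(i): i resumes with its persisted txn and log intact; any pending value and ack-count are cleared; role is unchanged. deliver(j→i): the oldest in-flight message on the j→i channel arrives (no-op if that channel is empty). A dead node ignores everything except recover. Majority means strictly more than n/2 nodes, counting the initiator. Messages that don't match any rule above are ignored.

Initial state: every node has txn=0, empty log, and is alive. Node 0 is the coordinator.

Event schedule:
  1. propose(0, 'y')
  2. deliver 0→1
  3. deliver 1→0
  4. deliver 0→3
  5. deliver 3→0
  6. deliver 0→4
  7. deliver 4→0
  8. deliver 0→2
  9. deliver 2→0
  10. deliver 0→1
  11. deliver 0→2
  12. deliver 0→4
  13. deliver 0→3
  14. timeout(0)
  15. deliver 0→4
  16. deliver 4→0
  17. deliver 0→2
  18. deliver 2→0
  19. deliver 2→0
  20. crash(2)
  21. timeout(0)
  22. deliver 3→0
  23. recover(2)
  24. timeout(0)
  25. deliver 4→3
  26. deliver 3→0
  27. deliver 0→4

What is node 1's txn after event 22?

1

e1 propose(0,'y'): 0[coor,t=1,-]
e2 deliver 0→1: 1[part,t=1,-]
e3 deliver 1→0: ·
e4 deliver 0→3: 3[part,t=1,-]
e5 deliver 3→0: ·
e6 deliver 0→4: 4[part,t=1,-]
e7 deliver 4→0: ·
e8 deliver 0→2: 2[part,t=1,-]
e9 deliver 2→0: 0[coor,t=1,y]
e10 deliver 0→1: 1[part,t=1,y]
e11 deliver 0→2: 2[part,t=1,y]
e12 deliver 0→4: 4[part,t=1,y]
e13 deliver 0→3: 3[part,t=1,y]
e14 timeout(0): 0[coor,t=2,y]
e15 deliver 0→4: 4[part,t=2,y]
e16 deliver 4→0: ·
e17 deliver 0→2: 2[part,t=2,y]
e18 deliver 2→0: ·
e19 deliver 2→0: ·
e20 crash(2): 2[✗part,t=2,y]
e21 timeout(0): 0[coor,t=3,y]
e22 deliver 3→0: ·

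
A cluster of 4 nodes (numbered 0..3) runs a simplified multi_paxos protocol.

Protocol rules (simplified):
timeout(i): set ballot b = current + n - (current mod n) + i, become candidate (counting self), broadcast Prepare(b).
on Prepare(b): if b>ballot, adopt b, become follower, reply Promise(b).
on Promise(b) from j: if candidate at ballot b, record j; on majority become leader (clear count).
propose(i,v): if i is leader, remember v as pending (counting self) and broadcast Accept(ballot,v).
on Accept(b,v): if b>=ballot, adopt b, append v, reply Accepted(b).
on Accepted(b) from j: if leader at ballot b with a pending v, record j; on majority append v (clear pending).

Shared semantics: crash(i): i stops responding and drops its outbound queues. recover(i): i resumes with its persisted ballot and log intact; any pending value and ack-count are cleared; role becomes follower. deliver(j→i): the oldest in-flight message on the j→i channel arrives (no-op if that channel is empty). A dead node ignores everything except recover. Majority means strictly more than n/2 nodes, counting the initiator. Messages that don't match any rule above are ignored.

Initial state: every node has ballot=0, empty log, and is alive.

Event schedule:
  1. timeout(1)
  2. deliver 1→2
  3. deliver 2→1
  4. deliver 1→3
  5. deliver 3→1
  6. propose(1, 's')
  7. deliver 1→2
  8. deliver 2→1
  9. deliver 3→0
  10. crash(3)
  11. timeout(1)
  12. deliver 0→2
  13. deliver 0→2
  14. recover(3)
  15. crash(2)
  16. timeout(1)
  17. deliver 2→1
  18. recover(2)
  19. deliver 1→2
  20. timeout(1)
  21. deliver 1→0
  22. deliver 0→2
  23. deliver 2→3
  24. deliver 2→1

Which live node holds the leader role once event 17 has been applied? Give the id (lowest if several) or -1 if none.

-1

step 1 timeout(1): 1={cand,b=5,log=-}
step 2 deliver 1→2: 2={foll,b=5,log=-}
step 3 deliver 2→1: —
step 4 deliver 1→3: 3={foll,b=5,log=-}
step 5 deliver 3→1: 1={lead,b=5,log=-}
step 6 propose(1,'s'): —
step 7 deliver 1→2: 2={foll,b=5,log=s}
step 8 deliver 2→1: —
step 9 deliver 3→0: —
step 10 crash(3): 3={✗foll,b=5,log=-}
step 11 timeout(1): 1={cand,b=9,log=-}
step 12 deliver 0→2: —
step 13 deliver 0→2: —
step 14 recover(3): 3={foll,b=5,log=-}
step 15 crash(2): 2={✗foll,b=5,log=s}
step 16 timeout(1): 1={cand,b=13,log=-}
step 17 deliver 2→1: —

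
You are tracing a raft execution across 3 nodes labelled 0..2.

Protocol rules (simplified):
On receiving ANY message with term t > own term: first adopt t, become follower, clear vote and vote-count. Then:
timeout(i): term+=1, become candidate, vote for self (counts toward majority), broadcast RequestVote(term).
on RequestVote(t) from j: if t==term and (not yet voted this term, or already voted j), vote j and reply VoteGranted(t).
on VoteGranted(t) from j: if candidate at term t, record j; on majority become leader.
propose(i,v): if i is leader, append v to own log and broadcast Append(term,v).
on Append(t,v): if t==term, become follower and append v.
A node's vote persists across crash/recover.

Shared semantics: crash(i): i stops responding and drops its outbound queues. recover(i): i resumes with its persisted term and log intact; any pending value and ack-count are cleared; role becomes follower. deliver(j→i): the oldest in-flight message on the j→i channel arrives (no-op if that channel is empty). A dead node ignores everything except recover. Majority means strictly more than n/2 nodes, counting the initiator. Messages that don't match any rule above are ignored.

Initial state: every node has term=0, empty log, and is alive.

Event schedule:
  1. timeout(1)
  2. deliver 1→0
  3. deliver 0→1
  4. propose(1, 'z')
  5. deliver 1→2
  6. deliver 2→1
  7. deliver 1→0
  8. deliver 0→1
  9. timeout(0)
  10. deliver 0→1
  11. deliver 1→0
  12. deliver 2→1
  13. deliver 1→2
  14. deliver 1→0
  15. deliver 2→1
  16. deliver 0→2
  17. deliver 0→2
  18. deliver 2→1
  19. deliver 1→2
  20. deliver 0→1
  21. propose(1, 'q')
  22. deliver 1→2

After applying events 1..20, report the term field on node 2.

2

step 1 timeout(1): 1={cand,t=1,log=-}
step 2 deliver 1→0: 0={foll,t=1,log=-}
step 3 deliver 0→1: 1={lead,t=1,log=-}
step 4 propose(1,'z'): 1={lead,t=1,log=z}
step 5 deliver 1→2: 2={foll,t=1,log=-}
step 6 deliver 2→1: —
step 7 deliver 1→0: 0={foll,t=1,log=z}
step 8 deliver 0→1: —
step 9 timeout(0): 0={cand,t=2,log=z}
step 10 deliver 0→1: 1={foll,t=2,log=z}
step 11 deliver 1→0: 0={lead,t=2,log=z}
step 12 deliver 2→1: —
step 13 deliver 1→2: 2={foll,t=1,log=z}
step 14 deliver 1→0: —
step 15 deliver 2→1: —
step 16 deliver 0→2: 2={foll,t=2,log=z}
step 17 deliver 0→2: —
step 18 deliver 2→1: —
step 19 deliver 1→2: —
step 20 deliver 0→1: —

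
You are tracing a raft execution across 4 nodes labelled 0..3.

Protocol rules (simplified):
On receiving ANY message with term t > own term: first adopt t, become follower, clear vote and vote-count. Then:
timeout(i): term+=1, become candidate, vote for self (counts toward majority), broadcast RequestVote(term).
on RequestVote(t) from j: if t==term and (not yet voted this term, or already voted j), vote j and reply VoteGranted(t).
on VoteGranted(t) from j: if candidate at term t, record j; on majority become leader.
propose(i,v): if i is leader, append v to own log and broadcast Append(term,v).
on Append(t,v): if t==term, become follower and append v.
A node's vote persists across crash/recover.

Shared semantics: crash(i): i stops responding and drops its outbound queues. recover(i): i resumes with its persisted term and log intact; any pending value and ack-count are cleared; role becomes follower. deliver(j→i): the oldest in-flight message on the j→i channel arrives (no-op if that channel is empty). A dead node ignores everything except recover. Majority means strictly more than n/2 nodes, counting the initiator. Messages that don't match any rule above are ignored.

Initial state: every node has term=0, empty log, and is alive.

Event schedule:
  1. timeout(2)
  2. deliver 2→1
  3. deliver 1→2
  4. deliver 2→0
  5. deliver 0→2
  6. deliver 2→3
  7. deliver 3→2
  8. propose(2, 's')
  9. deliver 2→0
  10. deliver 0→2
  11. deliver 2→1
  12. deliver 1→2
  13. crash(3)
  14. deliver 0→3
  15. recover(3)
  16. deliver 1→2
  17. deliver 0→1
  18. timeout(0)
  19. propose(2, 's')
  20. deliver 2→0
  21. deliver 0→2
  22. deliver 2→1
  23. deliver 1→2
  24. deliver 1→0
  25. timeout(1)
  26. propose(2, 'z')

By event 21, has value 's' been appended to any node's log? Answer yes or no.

yes

after 1 — timeout(2): n2:cand/t1/[-]
after 2 — deliver 2→1: n1:foll/t1/[-]
after 3 — deliver 1→2: ·
after 4 — deliver 2→0: n0:foll/t1/[-]
after 5 — deliver 0→2: n2:lead/t1/[-]
after 6 — deliver 2→3: n3:foll/t1/[-]
after 7 — deliver 3→2: ·
after 8 — propose(2,'s'): n2:lead/t1/[s]
after 9 — deliver 2→0: n0:foll/t1/[s]
after 10 — deliver 0→2: ·
after 11 — deliver 2→1: n1:foll/t1/[s]
after 12 — deliver 1→2: ·
after 13 — crash(3): n3:✗foll/t1/[-]
after 14 — deliver 0→3: ·
after 15 — recover(3): n3:foll/t1/[-]
after 16 — deliver 1→2: ·
after 17 — deliver 0→1: ·
after 18 — timeout(0): n0:cand/t2/[s]
after 19 — propose(2,'s'): n2:lead/t1/[s,s]
after 20 — deliver 2→0: ·
after 21 — deliver 0→2: n2:foll/t2/[s,s]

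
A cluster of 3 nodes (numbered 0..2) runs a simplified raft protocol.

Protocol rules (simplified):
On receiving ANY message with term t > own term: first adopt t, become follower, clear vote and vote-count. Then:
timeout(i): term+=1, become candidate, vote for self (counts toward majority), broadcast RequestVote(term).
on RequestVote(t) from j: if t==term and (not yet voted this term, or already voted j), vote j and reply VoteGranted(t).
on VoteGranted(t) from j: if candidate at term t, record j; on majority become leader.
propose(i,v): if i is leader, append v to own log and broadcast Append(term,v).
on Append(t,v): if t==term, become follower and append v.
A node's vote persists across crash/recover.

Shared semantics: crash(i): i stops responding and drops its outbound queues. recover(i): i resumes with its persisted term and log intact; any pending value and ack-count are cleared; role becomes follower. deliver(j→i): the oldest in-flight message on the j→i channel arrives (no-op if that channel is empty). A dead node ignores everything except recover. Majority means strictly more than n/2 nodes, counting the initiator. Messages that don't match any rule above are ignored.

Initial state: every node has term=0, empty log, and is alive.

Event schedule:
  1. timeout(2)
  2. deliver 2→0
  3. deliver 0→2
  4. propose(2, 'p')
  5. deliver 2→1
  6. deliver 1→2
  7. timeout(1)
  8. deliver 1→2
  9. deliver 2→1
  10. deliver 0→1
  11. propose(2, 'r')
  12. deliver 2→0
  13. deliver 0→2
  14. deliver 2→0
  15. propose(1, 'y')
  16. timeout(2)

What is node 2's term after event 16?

3

1. timeout(2):  <2:cand t1 ->
2. deliver 2→0:  <0:foll t1 ->
3. deliver 0→2:  <2:lead t1 ->
4. propose(2,'p'):  <2:lead t1 p>
5. deliver 2→1:  <1:foll t1 ->
6. deliver 1→2:  nop
7. timeout(1):  <1:cand t2 ->
8. deliver 1→2:  <2:foll t2 p>
9. deliver 2→1:  nop
10. deliver 0→1:  nop
11. propose(2,'r'):  nop
12. deliver 2→0:  <0:foll t1 p>
13. deliver 0→2:  nop
14. deliver 2→0:  nop
15. propose(1,'y'):  nop
16. timeout(2):  <2:cand t3 p>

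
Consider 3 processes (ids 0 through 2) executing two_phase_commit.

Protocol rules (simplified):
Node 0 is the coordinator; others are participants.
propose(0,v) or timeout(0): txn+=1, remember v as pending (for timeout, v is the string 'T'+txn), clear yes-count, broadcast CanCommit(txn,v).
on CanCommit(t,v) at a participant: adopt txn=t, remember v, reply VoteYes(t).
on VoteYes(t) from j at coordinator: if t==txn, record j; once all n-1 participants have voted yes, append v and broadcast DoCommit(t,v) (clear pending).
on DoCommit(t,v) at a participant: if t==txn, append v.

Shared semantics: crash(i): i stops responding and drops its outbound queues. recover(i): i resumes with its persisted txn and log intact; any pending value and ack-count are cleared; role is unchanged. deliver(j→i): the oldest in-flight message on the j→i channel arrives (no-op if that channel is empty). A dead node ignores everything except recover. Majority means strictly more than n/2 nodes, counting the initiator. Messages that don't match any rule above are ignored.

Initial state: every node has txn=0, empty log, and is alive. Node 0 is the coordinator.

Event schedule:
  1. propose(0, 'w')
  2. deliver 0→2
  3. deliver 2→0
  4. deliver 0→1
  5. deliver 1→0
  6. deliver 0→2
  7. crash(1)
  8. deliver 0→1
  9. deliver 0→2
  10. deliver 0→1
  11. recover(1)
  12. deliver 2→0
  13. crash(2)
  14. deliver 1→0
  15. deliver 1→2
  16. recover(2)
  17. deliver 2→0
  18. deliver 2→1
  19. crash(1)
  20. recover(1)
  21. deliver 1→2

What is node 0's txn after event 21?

step 1 propose(0,'w'): 0={coor,t=1,log=-}
step 2 deliver 0→2: 2={part,t=1,log=-}
step 3 deliver 2→0: —
step 4 deliver 0→1: 1={part,t=1,log=-}
step 5 deliver 1→0: 0={coor,t=1,log=w}
step 6 deliver 0→2: 2={part,t=1,log=w}
step 7 crash(1): 1={✗part,t=1,log=-}
step 8 deliver 0→1: —
step 9 deliver 0→2: —
step 10 deliver 0→1: —
step 11 recover(1): 1={part,t=1,log=-}
step 12 deliver 2→0: —
step 13 crash(2): 2={✗part,t=1,log=w}
step 14 deliver 1→0: —
step 15 deliver 1→2: —
step 16 recover(2): 2={part,t=1,log=w}
step 17 deliver 2→0: —
step 18 deliver 2→1: —
step 19 crash(1): 1={✗part,t=1,log=-}
step 20 recover(1): 1={part,t=1,log=-}
step 21 deliver 1→2: —

1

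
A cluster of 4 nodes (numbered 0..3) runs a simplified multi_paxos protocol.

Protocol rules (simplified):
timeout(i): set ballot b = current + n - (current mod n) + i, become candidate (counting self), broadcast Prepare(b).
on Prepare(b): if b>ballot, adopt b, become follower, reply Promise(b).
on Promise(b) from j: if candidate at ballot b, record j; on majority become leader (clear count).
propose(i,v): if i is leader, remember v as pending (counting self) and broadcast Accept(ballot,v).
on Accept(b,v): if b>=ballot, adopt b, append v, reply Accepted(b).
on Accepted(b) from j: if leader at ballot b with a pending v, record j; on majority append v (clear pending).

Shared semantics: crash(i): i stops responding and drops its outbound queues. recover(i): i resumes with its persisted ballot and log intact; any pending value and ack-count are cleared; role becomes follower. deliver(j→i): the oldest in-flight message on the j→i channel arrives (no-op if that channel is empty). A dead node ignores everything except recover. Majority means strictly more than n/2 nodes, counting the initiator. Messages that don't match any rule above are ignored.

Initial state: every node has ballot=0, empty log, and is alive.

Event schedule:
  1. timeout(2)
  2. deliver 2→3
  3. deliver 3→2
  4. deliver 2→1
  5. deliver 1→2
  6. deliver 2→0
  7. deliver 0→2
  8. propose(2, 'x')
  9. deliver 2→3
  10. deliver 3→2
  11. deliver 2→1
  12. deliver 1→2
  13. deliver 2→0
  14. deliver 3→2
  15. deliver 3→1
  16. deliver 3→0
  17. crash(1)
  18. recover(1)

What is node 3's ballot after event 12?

e1 timeout(2): 2[cand,b=6,-]
e2 deliver 2→3: 3[foll,b=6,-]
e3 deliver 3→2: ·
e4 deliver 2→1: 1[foll,b=6,-]
e5 deliver 1→2: 2[lead,b=6,-]
e6 deliver 2→0: 0[foll,b=6,-]
e7 deliver 0→2: ·
e8 propose(2,'x'): ·
e9 deliver 2→3: 3[foll,b=6,x]
e10 deliver 3→2: ·
e11 deliver 2→1: 1[foll,b=6,x]
e12 deliver 1→2: 2[lead,b=6,x]

6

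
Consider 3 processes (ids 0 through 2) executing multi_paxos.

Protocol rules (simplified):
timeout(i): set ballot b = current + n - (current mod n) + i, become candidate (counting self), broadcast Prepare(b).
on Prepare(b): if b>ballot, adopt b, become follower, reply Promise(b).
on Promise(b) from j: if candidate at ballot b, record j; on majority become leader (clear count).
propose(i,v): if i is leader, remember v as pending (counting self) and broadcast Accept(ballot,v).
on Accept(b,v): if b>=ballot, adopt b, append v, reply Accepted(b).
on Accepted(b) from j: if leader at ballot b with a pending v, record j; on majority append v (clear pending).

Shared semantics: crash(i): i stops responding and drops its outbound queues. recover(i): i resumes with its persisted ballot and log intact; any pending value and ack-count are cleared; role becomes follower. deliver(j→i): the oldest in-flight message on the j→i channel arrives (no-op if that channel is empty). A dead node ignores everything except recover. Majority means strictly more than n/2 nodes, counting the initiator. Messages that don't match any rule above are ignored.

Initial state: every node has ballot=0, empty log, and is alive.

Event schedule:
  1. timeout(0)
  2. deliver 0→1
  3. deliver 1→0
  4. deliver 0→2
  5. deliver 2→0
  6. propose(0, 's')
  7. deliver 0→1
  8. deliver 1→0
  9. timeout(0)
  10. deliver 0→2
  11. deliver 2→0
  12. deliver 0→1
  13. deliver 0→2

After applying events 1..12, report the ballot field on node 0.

6

e1 timeout(0): 0[cand,b=3,-]
e2 deliver 0→1: 1[foll,b=3,-]
e3 deliver 1→0: 0[lead,b=3,-]
e4 deliver 0→2: 2[foll,b=3,-]
e5 deliver 2→0: ·
e6 propose(0,'s'): ·
e7 deliver 0→1: 1[foll,b=3,s]
e8 deliver 1→0: 0[lead,b=3,s]
e9 timeout(0): 0[cand,b=6,s]
e10 deliver 0→2: 2[foll,b=3,s]
e11 deliver 2→0: ·
e12 deliver 0→1: 1[foll,b=6,s]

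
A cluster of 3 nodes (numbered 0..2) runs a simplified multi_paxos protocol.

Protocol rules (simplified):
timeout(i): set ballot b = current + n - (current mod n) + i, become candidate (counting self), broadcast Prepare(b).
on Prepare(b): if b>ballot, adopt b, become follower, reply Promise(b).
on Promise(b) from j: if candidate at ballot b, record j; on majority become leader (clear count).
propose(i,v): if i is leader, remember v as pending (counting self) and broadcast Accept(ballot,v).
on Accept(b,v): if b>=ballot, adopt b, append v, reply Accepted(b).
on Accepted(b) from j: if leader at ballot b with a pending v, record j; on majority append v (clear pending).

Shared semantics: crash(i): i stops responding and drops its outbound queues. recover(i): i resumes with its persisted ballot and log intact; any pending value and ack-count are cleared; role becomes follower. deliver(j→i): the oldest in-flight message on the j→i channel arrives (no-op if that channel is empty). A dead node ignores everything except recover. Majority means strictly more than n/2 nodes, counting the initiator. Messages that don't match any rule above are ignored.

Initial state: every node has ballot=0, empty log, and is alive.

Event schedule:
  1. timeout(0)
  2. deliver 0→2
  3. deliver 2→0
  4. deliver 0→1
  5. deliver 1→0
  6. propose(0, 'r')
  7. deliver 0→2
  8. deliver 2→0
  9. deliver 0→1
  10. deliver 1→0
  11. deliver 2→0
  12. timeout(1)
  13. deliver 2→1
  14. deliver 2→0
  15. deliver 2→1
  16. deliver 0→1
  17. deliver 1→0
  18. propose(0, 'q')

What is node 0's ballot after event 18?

7

1. timeout(0):  <0:cand b3 ->
2. deliver 0→2:  <2:foll b3 ->
3. deliver 2→0:  <0:lead b3 ->
4. deliver 0→1:  <1:foll b3 ->
5. deliver 1→0:  nop
6. propose(0,'r'):  nop
7. deliver 0→2:  <2:foll b3 r>
8. deliver 2→0:  <0:lead b3 r>
9. deliver 0→1:  <1:foll b3 r>
10. deliver 1→0:  nop
11. deliver 2→0:  nop
12. timeout(1):  <1:cand b7 r>
13. deliver 2→1:  nop
14. deliver 2→0:  nop
15. deliver 2→1:  nop
16. deliver 0→1:  nop
17. deliver 1→0:  <0:foll b7 r>
18. propose(0,'q'):  nop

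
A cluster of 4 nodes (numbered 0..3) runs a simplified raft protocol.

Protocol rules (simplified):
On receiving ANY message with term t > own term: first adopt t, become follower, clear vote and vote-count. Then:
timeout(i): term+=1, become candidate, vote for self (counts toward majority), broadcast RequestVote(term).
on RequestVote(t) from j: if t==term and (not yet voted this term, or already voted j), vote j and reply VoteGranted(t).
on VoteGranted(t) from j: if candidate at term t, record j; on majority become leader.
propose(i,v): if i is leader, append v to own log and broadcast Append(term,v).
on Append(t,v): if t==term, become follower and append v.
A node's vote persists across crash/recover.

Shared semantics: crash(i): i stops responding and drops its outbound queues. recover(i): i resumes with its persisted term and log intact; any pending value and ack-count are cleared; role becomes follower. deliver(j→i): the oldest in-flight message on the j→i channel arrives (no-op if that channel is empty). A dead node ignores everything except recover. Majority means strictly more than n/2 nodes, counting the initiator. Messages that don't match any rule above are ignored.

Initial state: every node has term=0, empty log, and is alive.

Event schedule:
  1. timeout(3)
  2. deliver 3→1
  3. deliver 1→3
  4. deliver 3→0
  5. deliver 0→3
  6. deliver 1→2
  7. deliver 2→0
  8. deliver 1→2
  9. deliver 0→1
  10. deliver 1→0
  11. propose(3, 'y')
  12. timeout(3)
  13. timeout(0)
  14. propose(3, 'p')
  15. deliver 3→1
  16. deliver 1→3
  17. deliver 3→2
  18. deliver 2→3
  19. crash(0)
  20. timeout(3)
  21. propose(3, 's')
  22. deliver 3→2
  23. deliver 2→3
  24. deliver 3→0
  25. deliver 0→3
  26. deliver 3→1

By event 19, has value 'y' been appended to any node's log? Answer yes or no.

after 1 — timeout(3): n3:cand/t1/[-]
after 2 — deliver 3→1: n1:foll/t1/[-]
after 3 — deliver 1→3: ·
after 4 — deliver 3→0: n0:foll/t1/[-]
after 5 — deliver 0→3: n3:lead/t1/[-]
after 6 — deliver 1→2: ·
after 7 — deliver 2→0: ·
after 8 — deliver 1→2: ·
after 9 — deliver 0→1: ·
after 10 — deliver 1→0: ·
after 11 — propose(3,'y'): n3:lead/t1/[y]
after 12 — timeout(3): n3:cand/t2/[y]
after 13 — timeout(0): n0:cand/t2/[-]
after 14 — propose(3,'p'): ·
after 15 — deliver 3→1: n1:foll/t1/[y]
after 16 — deliver 1→3: ·
after 17 — deliver 3→2: n2:foll/t1/[-]
after 18 — deliver 2→3: ·
after 19 — crash(0): n0:✗cand/t2/[-]

yes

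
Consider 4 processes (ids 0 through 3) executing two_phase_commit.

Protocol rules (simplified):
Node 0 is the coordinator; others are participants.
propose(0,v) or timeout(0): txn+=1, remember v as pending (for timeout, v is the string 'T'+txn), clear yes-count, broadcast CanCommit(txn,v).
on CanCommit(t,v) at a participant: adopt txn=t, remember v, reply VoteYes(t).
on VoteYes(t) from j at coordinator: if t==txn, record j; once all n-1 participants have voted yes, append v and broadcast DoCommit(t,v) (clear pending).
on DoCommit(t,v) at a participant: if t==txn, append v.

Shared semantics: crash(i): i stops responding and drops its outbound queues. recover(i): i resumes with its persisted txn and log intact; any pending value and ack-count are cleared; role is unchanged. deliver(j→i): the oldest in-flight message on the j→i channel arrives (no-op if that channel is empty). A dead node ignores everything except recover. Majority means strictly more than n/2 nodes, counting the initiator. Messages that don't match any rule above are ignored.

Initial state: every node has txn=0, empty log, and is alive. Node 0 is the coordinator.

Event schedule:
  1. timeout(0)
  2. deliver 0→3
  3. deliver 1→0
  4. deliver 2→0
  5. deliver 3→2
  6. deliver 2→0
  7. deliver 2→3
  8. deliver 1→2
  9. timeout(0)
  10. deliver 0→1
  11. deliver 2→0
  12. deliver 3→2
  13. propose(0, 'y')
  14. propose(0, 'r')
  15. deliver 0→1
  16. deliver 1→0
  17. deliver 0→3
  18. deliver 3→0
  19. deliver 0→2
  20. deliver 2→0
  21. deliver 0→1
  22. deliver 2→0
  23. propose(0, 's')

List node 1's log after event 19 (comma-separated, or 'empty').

step 1 timeout(0): 0={coor,t=1,log=-}
step 2 deliver 0→3: 3={part,t=1,log=-}
step 3 deliver 1→0: —
step 4 deliver 2→0: —
step 5 deliver 3→2: —
step 6 deliver 2→0: —
step 7 deliver 2→3: —
step 8 deliver 1→2: —
step 9 timeout(0): 0={coor,t=2,log=-}
step 10 deliver 0→1: 1={part,t=1,log=-}
step 11 deliver 2→0: —
step 12 deliver 3→2: —
step 13 propose(0,'y'): 0={coor,t=3,log=-}
step 14 propose(0,'r'): 0={coor,t=4,log=-}
step 15 deliver 0→1: 1={part,t=2,log=-}
step 16 deliver 1→0: —
step 17 deliver 0→3: 3={part,t=2,log=-}
step 18 deliver 3→0: —
step 19 deliver 0→2: 2={part,t=1,log=-}

empty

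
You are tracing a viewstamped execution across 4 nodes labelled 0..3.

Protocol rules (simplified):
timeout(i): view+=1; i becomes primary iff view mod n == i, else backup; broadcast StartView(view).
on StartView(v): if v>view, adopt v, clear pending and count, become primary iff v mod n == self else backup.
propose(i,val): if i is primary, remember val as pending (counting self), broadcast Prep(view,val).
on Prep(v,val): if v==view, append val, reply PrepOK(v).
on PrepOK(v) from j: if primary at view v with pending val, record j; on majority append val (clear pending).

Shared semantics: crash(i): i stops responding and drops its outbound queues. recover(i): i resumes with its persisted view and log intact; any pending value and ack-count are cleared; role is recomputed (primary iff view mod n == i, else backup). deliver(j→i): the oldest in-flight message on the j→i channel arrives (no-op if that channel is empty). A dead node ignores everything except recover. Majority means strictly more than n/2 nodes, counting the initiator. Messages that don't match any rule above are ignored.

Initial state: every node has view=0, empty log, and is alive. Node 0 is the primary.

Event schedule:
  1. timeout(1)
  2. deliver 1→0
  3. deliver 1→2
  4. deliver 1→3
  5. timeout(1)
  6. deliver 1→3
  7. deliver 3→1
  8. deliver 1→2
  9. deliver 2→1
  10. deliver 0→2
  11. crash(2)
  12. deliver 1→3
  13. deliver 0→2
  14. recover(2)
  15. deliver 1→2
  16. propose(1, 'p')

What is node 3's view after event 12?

[1] timeout(1) → N1(prim v1 [-])
[2] deliver 1→0 → N0(back v1 [-])
[3] deliver 1→2 → N2(back v1 [-])
[4] deliver 1→3 → N3(back v1 [-])
[5] timeout(1) → N1(back v2 [-])
[6] deliver 1→3 → N3(back v2 [-])
[7] deliver 3→1 → ∅
[8] deliver 1→2 → N2(prim v2 [-])
[9] deliver 2→1 → ∅
[10] deliver 0→2 → ∅
[11] crash(2) → N2(✗prim v2 [-])
[12] deliver 1→3 → ∅

2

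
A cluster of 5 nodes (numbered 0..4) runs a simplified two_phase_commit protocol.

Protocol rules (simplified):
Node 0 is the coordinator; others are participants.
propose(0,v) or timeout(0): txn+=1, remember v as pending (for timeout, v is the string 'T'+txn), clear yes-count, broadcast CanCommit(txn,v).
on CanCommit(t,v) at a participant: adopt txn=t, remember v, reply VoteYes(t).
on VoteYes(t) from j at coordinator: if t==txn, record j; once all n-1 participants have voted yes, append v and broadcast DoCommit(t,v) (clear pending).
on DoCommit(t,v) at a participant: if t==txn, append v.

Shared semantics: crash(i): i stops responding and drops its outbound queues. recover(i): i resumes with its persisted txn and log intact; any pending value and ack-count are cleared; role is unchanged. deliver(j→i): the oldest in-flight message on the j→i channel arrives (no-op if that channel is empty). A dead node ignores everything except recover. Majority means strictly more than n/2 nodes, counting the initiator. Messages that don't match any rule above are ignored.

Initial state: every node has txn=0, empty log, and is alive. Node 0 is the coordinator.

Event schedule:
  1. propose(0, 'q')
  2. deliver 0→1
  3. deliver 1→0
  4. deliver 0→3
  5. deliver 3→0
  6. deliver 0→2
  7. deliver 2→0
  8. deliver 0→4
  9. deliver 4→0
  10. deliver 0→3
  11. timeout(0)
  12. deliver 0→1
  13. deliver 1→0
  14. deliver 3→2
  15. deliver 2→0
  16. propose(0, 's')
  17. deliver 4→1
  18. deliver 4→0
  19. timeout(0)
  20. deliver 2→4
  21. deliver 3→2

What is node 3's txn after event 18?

1

1. propose(0,'q'):  <0:coor t1 ->
2. deliver 0→1:  <1:part t1 ->
3. deliver 1→0:  nop
4. deliver 0→3:  <3:part t1 ->
5. deliver 3→0:  nop
6. deliver 0→2:  <2:part t1 ->
7. deliver 2→0:  nop
8. deliver 0→4:  <4:part t1 ->
9. deliver 4→0:  <0:coor t1 q>
10. deliver 0→3:  <3:part t1 q>
11. timeout(0):  <0:coor t2 q>
12. deliver 0→1:  <1:part t1 q>
13. deliver 1→0:  nop
14. deliver 3→2:  nop
15. deliver 2→0:  nop
16. propose(0,'s'):  <0:coor t3 q>
17. deliver 4→1:  nop
18. deliver 4→0:  nop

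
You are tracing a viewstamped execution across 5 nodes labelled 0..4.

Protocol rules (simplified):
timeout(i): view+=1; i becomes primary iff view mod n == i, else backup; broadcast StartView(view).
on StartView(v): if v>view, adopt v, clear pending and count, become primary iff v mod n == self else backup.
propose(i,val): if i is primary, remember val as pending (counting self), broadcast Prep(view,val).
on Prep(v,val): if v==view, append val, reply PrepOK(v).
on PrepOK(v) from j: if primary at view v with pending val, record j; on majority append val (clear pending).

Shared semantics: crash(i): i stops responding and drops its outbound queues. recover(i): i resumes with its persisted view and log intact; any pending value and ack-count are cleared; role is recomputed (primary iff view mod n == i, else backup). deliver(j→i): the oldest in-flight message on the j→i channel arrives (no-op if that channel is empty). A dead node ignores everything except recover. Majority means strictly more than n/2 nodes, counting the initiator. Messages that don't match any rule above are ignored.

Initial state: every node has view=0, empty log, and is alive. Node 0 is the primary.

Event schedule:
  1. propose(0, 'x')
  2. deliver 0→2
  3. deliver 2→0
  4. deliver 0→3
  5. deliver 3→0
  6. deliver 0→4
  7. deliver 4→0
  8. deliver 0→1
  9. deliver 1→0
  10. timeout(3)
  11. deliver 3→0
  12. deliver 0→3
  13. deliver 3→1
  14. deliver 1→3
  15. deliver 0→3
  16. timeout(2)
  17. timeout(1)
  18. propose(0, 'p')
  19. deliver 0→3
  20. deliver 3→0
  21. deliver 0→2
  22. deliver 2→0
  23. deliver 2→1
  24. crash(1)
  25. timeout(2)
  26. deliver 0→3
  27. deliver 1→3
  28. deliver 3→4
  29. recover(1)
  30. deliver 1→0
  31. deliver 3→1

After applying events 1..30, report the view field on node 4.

after 1 — propose(0,'x'): ·
after 2 — deliver 0→2: n2:back/v0/[x]
after 3 — deliver 2→0: ·
after 4 — deliver 0→3: n3:back/v0/[x]
after 5 — deliver 3→0: n0:prim/v0/[x]
after 6 — deliver 0→4: n4:back/v0/[x]
after 7 — deliver 4→0: ·
after 8 — deliver 0→1: n1:back/v0/[x]
after 9 — deliver 1→0: ·
after 10 — timeout(3): n3:back/v1/[x]
after 11 — deliver 3→0: n0:back/v1/[x]
after 12 — deliver 0→3: ·
after 13 — deliver 3→1: n1:prim/v1/[x]
after 14 — deliver 1→3: ·
after 15 — deliver 0→3: ·
after 16 — timeout(2): n2:back/v1/[x]
after 17 — timeout(1): n1:back/v2/[x]
after 18 — propose(0,'p'): ·
after 19 — deliver 0→3: ·
after 20 — deliver 3→0: ·
after 21 — deliver 0→2: ·
after 22 — deliver 2→0: ·
after 23 — deliver 2→1: ·
after 24 — crash(1): n1:✗back/v2/[x]
after 25 — timeout(2): n2:prim/v2/[x]
after 26 — deliver 0→3: ·
after 27 — deliver 1→3: ·
after 28 — deliver 3→4: n4:back/v1/[x]
after 29 — recover(1): n1:back/v2/[x]
after 30 — deliver 1→0: ·

1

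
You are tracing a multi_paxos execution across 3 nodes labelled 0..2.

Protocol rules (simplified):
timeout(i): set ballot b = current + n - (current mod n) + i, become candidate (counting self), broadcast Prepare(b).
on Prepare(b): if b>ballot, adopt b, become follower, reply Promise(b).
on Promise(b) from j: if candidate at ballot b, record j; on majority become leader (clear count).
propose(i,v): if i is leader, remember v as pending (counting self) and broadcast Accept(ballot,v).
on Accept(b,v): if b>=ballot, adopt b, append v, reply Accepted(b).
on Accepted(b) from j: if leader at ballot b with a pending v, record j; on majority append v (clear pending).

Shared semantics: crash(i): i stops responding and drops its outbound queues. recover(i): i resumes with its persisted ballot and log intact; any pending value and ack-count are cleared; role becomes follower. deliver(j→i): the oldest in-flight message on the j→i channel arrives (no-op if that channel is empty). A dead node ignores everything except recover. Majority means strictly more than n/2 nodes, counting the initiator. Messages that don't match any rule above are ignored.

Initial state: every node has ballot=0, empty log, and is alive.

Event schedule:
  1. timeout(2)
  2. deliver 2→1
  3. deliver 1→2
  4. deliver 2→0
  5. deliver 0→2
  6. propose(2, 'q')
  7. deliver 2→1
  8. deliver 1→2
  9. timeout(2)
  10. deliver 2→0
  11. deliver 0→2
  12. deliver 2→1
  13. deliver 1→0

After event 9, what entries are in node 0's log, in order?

after 1 — timeout(2): n2:cand/b5/[-]
after 2 — deliver 2→1: n1:foll/b5/[-]
after 3 — deliver 1→2: n2:lead/b5/[-]
after 4 — deliver 2→0: n0:foll/b5/[-]
after 5 — deliver 0→2: ·
after 6 — propose(2,'q'): ·
after 7 — deliver 2→1: n1:foll/b5/[q]
after 8 — deliver 1→2: n2:lead/b5/[q]
after 9 — timeout(2): n2:cand/b8/[q]

empty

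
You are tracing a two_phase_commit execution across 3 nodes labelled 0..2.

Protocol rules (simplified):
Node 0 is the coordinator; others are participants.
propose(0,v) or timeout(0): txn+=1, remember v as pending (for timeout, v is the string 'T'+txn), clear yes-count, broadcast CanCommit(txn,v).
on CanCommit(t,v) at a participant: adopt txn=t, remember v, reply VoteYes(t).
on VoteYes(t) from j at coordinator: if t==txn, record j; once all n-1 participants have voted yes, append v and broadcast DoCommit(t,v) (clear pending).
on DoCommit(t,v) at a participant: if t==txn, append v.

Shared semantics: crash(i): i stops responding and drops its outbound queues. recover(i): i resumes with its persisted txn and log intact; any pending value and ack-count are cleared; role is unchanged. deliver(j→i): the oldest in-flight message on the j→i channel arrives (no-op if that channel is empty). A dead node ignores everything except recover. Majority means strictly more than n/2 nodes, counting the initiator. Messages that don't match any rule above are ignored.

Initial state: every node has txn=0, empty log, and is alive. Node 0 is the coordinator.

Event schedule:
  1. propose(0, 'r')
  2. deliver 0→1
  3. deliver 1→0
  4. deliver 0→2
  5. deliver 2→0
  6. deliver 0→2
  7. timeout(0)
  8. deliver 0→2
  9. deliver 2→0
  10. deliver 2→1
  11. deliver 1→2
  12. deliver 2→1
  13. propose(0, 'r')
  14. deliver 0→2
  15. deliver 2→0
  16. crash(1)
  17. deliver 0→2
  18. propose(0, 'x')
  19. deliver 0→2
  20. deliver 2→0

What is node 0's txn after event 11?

e1 propose(0,'r'): 0[coor,t=1,-]
e2 deliver 0→1: 1[part,t=1,-]
e3 deliver 1→0: ·
e4 deliver 0→2: 2[part,t=1,-]
e5 deliver 2→0: 0[coor,t=1,r]
e6 deliver 0→2: 2[part,t=1,r]
e7 timeout(0): 0[coor,t=2,r]
e8 deliver 0→2: 2[part,t=2,r]
e9 deliver 2→0: ·
e10 deliver 2→1: ·
e11 deliver 1→2: ·

2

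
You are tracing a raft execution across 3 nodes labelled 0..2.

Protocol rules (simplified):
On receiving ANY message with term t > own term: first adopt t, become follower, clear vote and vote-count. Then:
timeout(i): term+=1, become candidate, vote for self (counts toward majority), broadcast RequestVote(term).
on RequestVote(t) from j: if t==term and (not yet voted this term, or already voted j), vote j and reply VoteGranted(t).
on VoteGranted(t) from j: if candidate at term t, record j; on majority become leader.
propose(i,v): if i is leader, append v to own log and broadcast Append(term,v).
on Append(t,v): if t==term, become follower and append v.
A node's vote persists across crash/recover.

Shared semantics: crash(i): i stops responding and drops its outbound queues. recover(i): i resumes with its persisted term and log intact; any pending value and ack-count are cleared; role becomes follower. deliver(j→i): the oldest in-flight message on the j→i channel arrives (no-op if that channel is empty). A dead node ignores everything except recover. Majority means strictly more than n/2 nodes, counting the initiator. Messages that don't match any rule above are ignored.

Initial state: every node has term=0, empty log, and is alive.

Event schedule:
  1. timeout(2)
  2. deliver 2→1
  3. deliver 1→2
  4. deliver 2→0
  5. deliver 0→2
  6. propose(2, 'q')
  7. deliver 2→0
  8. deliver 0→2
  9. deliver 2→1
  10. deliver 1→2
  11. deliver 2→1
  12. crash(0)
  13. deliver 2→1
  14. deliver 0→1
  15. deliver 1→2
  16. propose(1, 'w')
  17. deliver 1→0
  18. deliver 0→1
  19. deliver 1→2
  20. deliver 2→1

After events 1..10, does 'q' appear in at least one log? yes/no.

after 1 — timeout(2): n2:cand/t1/[-]
after 2 — deliver 2→1: n1:foll/t1/[-]
after 3 — deliver 1→2: n2:lead/t1/[-]
after 4 — deliver 2→0: n0:foll/t1/[-]
after 5 — deliver 0→2: ·
after 6 — propose(2,'q'): n2:lead/t1/[q]
after 7 — deliver 2→0: n0:foll/t1/[q]
after 8 — deliver 0→2: ·
after 9 — deliver 2→1: n1:foll/t1/[q]
after 10 — deliver 1→2: ·

yes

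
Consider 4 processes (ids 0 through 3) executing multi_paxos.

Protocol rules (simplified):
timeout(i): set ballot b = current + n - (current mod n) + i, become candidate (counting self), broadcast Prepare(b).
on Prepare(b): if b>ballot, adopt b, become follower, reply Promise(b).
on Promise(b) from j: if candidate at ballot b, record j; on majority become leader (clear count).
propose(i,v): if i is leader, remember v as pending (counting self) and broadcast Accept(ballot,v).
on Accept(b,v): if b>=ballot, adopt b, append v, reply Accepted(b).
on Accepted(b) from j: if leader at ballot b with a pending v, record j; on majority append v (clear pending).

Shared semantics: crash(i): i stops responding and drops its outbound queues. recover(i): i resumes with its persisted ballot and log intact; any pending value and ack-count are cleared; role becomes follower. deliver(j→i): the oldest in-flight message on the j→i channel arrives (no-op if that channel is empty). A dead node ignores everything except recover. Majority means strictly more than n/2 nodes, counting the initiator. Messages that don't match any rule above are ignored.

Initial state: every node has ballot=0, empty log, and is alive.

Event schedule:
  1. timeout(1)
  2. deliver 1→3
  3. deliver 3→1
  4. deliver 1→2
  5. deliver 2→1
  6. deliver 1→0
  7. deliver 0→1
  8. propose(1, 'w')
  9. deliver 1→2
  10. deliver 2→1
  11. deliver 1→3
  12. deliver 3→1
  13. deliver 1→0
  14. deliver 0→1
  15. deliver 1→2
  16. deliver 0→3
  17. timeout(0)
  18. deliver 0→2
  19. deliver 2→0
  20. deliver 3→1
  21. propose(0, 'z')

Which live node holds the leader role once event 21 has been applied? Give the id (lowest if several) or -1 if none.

e1 timeout(1): 1[cand,b=5,-]
e2 deliver 1→3: 3[foll,b=5,-]
e3 deliver 3→1: ·
e4 deliver 1→2: 2[foll,b=5,-]
e5 deliver 2→1: 1[lead,b=5,-]
e6 deliver 1→0: 0[foll,b=5,-]
e7 deliver 0→1: ·
e8 propose(1,'w'): ·
e9 deliver 1→2: 2[foll,b=5,w]
e10 deliver 2→1: ·
e11 deliver 1→3: 3[foll,b=5,w]
e12 deliver 3→1: 1[lead,b=5,w]
e13 deliver 1→0: 0[foll,b=5,w]
e14 deliver 0→1: ·
e15 deliver 1→2: ·
e16 deliver 0→3: ·
e17 timeout(0): 0[cand,b=8,w]
e18 deliver 0→2: 2[foll,b=8,w]
e19 deliver 2→0: ·
e20 deliver 3→1: ·
e21 propose(0,'z'): ·

1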